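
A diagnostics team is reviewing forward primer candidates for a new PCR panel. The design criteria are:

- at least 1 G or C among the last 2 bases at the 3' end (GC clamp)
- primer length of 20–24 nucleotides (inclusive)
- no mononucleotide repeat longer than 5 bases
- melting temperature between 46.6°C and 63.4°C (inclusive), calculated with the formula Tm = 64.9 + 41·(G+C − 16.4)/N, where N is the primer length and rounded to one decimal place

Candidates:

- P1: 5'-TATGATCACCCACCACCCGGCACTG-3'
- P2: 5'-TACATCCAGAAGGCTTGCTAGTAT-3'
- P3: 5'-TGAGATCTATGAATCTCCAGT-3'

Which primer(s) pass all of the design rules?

P1 (25 nt, A=6 T=4 G=4 C=11): 3' end TG has 1 G/C ✓; length 25, outside 20–24 ✗; longest run = 3 ✓; Tm = 64.9 + 41·(15 − 16.4)/25 = 62.6°C ✓ — fails.
P2 (24 nt, A=7 T=7 G=5 C=5): 3' end AT has 0 G/C, need ≥1 ✗; length 24 ✓; longest run = 2 ✓; Tm = 64.9 + 41·(10 − 16.4)/24 = 54.0°C ✓ — fails.
P3 (21 nt, A=6 T=7 G=4 C=4): 3' end GT has 1 G/C ✓; length 21 ✓; longest run = 2 ✓; Tm = 64.9 + 41·(8 − 16.4)/21 = 48.5°C ✓ — passes.

P3 only.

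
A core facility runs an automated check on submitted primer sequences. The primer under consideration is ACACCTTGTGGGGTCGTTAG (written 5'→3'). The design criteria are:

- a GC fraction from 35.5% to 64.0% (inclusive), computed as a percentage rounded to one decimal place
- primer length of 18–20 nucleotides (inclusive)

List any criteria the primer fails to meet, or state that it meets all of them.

Base counts: A=3, T=6, G=7, C=4 (length 20).
GC content: GC 11/20 = 55.0% ✓
length: length 20 ✓

Meets all criteria.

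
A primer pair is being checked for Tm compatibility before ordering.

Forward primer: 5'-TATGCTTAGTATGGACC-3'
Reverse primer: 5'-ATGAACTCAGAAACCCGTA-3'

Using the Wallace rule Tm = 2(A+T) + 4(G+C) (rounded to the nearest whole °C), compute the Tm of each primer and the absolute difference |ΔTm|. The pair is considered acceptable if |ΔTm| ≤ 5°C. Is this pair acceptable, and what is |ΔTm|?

Forward: A=4 T=6 G=4 C=3 → Tm = 2·10 + 4·7 = 48°C.
Reverse: A=8 T=3 G=3 C=5 → Tm = 2·11 + 4·8 = 54°C.
|ΔTm| = |48 − 54| = 6°C, > 5°C.

|ΔTm| = 6°C; the pair is not acceptable.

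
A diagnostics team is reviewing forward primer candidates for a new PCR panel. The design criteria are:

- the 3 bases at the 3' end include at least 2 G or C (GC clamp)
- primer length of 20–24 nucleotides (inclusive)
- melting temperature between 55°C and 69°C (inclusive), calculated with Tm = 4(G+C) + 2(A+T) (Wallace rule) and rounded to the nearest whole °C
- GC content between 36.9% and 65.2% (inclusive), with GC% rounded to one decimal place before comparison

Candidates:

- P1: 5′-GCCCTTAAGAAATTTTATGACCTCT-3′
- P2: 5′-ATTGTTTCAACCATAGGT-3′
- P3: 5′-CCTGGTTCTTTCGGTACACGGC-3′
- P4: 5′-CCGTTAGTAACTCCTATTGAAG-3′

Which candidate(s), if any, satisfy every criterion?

P1 (25 nt, A=7 T=9 G=3 C=6): 3' end TCT has 1 G/C, need ≥2 ✗; length 25, outside 20–24 ✗; Tm = 2·16 + 4·9 = 68°C ✓; GC 9/25 = 36.0%, outside 36.9–65.2% ✗ — fails.
P2 (18 nt, A=5 T=7 G=3 C=3): 3' end GGT has 2 G/C ✓; length 18, outside 20–24 ✗; Tm = 2·12 + 4·6 = 48°C, outside 55–69°C ✗; GC 6/18 = 33.3%, outside 36.9–65.2% ✗ — fails.
P3 (22 nt, A=2 T=7 G=6 C=7): 3' end GGC has 3 G/C ✓; length 22 ✓; Tm = 2·9 + 4·13 = 70°C, outside 55–69°C ✗; GC 13/22 = 59.1% ✓ — fails.
P4 (22 nt, A=6 T=7 G=4 C=5): 3' end AAG has 1 G/C, need ≥2 ✗; length 22 ✓; Tm = 2·13 + 4·9 = 62°C ✓; GC 9/22 = 40.9% ✓ — fails.

None of the candidates satisfy all criteria.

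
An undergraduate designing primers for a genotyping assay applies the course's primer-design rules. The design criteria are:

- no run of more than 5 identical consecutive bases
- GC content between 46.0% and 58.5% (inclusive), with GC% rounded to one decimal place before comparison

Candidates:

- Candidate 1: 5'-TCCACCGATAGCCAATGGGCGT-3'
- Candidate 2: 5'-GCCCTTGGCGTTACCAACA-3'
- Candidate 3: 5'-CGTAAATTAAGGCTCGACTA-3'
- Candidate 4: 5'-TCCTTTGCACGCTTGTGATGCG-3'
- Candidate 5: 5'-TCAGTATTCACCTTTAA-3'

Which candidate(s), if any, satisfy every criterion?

Candidate 1 (22 nt, A=5 T=4 G=6 C=7): longest run = 3 ✓; GC 13/22 = 59.1%, outside 46.0–58.5% ✗ — fails.
Candidate 2 (19 nt, A=4 T=4 G=4 C=7): longest run = 3 ✓; GC 11/19 = 57.9% ✓ — passes.
Candidate 3 (20 nt, A=7 T=5 G=4 C=4): longest run = 3 ✓; GC 8/20 = 40.0%, outside 46.0–58.5% ✗ — fails.
Candidate 4 (22 nt, A=2 T=8 G=6 C=6): longest run = 3 ✓; GC 12/22 = 54.5% ✓ — passes.
Candidate 5 (17 nt, A=5 T=7 G=1 C=4): longest run = 3 ✓; GC 5/17 = 29.4%, outside 46.0–58.5% ✗ — fails.

Candidate 2 and Candidate 4.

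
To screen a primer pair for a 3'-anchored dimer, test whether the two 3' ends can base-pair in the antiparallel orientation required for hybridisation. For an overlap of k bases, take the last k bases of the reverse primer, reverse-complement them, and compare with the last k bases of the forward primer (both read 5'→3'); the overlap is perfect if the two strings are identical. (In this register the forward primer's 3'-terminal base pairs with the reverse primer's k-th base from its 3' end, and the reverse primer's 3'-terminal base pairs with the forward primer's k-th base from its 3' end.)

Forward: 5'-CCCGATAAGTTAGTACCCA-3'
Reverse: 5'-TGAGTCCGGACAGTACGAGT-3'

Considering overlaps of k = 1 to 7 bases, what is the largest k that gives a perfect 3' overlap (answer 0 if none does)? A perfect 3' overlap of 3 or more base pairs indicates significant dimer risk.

Last 7 bases (5'→3') — forward …GTACCCA, reverse …TACGAGT.
Reverse complement of the reverse primer's last 7 bases: ACTCGTA; its first k bases are the reverse complement of the reverse primer's last k bases, so a perfect k-base overlap needs the forward primer's last k bases to equal them.
Comparing (forward last k vs required): k=1: A vs A ✓; k=2: CA vs AC ✗; k=3: CCA vs ACT ✗; k=4: CCCA vs ACTC ✗; k=5: ACCCA vs ACTCG ✗; k=6: TACCCA vs ACTCGT ✗; k=7: GTACCCA vs ACTCGTA ✗.
Only k = 1 is perfect, so the longest perfect 3' overlap is 1.

Longest perfect overlap: 1 complementary base pair; below the dimer-risk threshold (threshold 3).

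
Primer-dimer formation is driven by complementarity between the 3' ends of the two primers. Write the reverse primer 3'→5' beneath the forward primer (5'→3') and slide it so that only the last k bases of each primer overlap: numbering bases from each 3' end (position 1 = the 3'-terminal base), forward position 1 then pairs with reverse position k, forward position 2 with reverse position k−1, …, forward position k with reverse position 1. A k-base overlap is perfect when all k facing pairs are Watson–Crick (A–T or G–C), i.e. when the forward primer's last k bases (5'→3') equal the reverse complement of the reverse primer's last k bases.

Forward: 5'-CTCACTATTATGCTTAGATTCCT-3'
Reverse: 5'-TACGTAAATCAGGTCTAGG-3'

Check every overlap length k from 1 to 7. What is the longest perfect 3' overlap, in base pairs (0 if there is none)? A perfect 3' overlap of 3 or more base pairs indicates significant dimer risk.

Longest perfect overlap: 3 complementary base pairs; significant dimer risk (threshold 3).

Last 7 bases (5'→3') — forward …GATTCCT, reverse …GTCTAGG.
Reverse complement of the reverse primer's last 7 bases: CCTAGAC; its first k bases are the reverse complement of the reverse primer's last k bases, so a perfect k-base overlap needs the forward primer's last k bases to equal them.
Comparing (forward last k vs required): k=1: T vs C ✗; k=2: CT vs CC ✗; k=3: CCT vs CCT ✓; k=4: TCCT vs CCTA ✗; k=5: TTCCT vs CCTAG ✗; k=6: ATTCCT vs CCTAGA ✗; k=7: GATTCCT vs CCTAGAC ✗.
Only k = 3 is perfect, so the longest perfect 3' overlap is 3.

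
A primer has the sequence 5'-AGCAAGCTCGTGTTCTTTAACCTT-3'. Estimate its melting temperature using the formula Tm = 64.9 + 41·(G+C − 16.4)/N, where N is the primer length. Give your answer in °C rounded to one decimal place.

54.0°C

Base counts: A=5, T=9, G=4, C=6; G+C = 10, N = 24.
Tm = 64.9 + 41·(10 − 16.4)/24 = 64.9 + -262.40/24 = 54.0°C.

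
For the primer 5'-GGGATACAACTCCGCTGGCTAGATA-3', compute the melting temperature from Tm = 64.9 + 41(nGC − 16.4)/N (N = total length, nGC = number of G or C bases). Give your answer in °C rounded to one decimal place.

59.3°C

Base counts: A=7, T=5, G=7, C=6; G+C = 13, N = 25.
Tm = 64.9 + 41·(13 − 16.4)/25 = 64.9 + -139.40/25 = 59.3°C.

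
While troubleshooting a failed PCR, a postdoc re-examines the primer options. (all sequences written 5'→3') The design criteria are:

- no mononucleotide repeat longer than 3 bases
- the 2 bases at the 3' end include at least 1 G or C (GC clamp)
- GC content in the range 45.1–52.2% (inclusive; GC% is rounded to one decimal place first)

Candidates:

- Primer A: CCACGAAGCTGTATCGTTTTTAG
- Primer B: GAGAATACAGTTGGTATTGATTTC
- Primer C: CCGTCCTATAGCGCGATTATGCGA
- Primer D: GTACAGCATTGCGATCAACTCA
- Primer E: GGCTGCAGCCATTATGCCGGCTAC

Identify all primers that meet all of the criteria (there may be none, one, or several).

Primer A (23 nt, A=5 T=8 G=5 C=5): longest run = 5, exceeds 3 ✗; 3' end AG has 1 G/C ✓; GC 10/23 = 43.5%, outside 45.1–52.2% ✗ — fails.
Primer B (24 nt, A=7 T=9 G=6 C=2): longest run = 3 ✓; 3' end TC has 1 G/C ✓; GC 8/24 = 33.3%, outside 45.1–52.2% ✗ — fails.
Primer C (24 nt, A=5 T=6 G=6 C=7): longest run = 2 ✓; 3' end GA has 1 G/C ✓; GC 13/24 = 54.2%, outside 45.1–52.2% ✗ — fails.
Primer D (22 nt, A=7 T=5 G=4 C=6): longest run = 2 ✓; 3' end CA has 1 G/C ✓; GC 10/22 = 45.5% ✓ — passes.
Primer E (24 nt, A=4 T=5 G=7 C=8): longest run = 2 ✓; 3' end AC has 1 G/C ✓; GC 15/24 = 62.5%, outside 45.1–52.2% ✗ — fails.

Primer D only.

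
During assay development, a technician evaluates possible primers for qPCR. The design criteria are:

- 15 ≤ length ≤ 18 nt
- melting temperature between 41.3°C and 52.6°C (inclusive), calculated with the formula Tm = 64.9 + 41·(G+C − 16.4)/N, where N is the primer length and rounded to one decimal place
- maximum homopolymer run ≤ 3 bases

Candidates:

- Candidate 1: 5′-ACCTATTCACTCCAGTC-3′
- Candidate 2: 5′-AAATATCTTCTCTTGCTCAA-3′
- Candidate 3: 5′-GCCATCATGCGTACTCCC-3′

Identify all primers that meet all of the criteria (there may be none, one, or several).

Candidate 1 (17 nt, A=4 T=5 G=1 C=7): length 17 ✓; Tm = 64.9 + 41·(8 − 16.4)/17 = 44.6°C ✓; longest run = 2 ✓ — passes.
Candidate 2 (20 nt, A=6 T=8 G=1 C=5): length 20, outside 15–18 ✗; Tm = 64.9 + 41·(6 − 16.4)/20 = 43.6°C ✓; longest run = 3 ✓ — fails.
Candidate 3 (18 nt, A=3 T=4 G=3 C=8): length 18 ✓; Tm = 64.9 + 41·(11 − 16.4)/18 = 52.6°C ✓; longest run = 3 ✓ — passes.

Candidate 1 and Candidate 3.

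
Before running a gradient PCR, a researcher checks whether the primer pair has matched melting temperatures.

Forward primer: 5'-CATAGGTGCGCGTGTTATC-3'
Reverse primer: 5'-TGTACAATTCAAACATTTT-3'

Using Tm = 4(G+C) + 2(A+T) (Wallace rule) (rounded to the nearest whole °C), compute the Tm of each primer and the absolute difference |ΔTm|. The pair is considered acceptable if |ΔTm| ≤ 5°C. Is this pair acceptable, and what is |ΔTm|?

Forward: A=3 T=6 G=6 C=4 → Tm = 2·9 + 4·10 = 58°C.
Reverse: A=7 T=8 G=1 C=3 → Tm = 2·15 + 4·4 = 46°C.
|ΔTm| = |58 − 46| = 12°C, > 5°C.

|ΔTm| = 12°C; the pair is not acceptable.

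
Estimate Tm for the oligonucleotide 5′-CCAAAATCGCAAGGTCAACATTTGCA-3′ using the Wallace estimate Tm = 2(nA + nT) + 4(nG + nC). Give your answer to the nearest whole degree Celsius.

Base counts: A=10, T=5, G=4, C=7 (length 26).
Tm = 2·(10+5) + 4·(4+7) = 2·15 + 4·11 = 30 + 44 = 74°C.

74°C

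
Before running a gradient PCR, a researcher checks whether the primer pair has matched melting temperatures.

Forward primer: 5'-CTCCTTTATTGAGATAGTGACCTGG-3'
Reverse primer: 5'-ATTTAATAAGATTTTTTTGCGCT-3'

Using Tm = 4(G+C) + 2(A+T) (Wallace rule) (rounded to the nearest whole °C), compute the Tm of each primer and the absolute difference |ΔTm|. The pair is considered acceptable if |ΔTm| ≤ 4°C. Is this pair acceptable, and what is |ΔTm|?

Forward: A=5 T=9 G=6 C=5 → Tm = 2·14 + 4·11 = 72°C.
Reverse: A=6 T=12 G=3 C=2 → Tm = 2·18 + 4·5 = 56°C.
|ΔTm| = |72 − 56| = 16°C, > 4°C.

|ΔTm| = 16°C; the pair is not acceptable.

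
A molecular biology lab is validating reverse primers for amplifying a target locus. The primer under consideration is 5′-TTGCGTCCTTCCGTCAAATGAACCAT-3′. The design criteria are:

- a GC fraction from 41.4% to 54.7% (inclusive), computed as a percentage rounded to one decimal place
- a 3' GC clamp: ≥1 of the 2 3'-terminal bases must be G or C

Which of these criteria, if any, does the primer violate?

Base counts: A=6, T=8, G=4, C=8 (length 26).
GC content: GC 12/26 = 46.2% ✓
GC clamp: 3' end AT has 0 G/C, need ≥1 ✗

Fails: GC clamp.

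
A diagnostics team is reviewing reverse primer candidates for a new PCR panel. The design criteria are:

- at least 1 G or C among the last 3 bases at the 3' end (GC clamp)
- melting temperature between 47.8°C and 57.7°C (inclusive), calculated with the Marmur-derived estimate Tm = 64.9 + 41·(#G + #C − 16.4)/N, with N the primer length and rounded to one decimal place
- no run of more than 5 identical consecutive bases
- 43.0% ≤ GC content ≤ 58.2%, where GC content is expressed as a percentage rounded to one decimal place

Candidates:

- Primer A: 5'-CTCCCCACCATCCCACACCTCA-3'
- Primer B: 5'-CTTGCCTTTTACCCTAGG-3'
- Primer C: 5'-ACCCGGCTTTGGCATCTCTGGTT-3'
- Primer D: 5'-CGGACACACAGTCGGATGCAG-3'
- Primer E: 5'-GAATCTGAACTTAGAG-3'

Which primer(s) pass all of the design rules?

Primer A (22 nt, A=5 T=3 G=0 C=14): 3' end TCA has 1 G/C ✓; Tm = 64.9 + 41·(14 − 16.4)/22 = 60.4°C, outside 47.8–57.7°C ✗; longest run = 4 ✓; GC 14/22 = 63.6%, outside 43.0–58.2% ✗ — fails.
Primer B (18 nt, A=2 T=7 G=3 C=6): 3' end AGG has 2 G/C ✓; Tm = 64.9 + 41·(9 − 16.4)/18 = 48.0°C ✓; longest run = 4 ✓; GC 9/18 = 50.0% ✓ — passes.
Primer C (23 nt, A=2 T=8 G=6 C=7): 3' end GTT has 1 G/C ✓; Tm = 64.9 + 41·(13 − 16.4)/23 = 58.8°C, outside 47.8–57.7°C ✗; longest run = 3 ✓; GC 13/23 = 56.5% ✓ — fails.
Primer D (21 nt, A=6 T=2 G=7 C=6): 3' end CAG has 2 G/C ✓; Tm = 64.9 + 41·(13 − 16.4)/21 = 58.3°C, outside 47.8–57.7°C ✗; longest run = 2 ✓; GC 13/21 = 61.9%, outside 43.0–58.2% ✗ — fails.
Primer E (16 nt, A=6 T=4 G=4 C=2): 3' end GAG has 2 G/C ✓; Tm = 64.9 + 41·(6 − 16.4)/16 = 38.3°C, outside 47.8–57.7°C ✗; longest run = 2 ✓; GC 6/16 = 37.5%, outside 43.0–58.2% ✗ — fails.

Primer B only.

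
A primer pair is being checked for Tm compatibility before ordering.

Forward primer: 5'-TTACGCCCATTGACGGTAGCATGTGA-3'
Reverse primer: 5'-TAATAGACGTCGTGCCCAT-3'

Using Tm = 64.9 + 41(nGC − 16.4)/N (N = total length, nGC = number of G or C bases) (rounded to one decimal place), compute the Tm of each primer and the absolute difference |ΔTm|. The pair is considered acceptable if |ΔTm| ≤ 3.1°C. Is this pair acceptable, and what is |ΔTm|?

|ΔTm| = 10.6°C; the pair is not acceptable.

Forward: G+C = 13, N = 26 → Tm = 64.9 + 41·(13 − 16.4)/26 = 59.5°C.
Reverse: G+C = 9, N = 19 → Tm = 64.9 + 41·(9 − 16.4)/19 = 48.9°C.
|ΔTm| = |59.5 − 48.9| = 10.6°C, > 3.1°C.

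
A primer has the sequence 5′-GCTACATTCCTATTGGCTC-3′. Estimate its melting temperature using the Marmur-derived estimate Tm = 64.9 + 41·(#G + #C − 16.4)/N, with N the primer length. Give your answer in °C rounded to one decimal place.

Base counts: A=3, T=7, G=3, C=6; G+C = 9, N = 19.
Tm = 64.9 + 41·(9 − 16.4)/19 = 64.9 + -303.40/19 = 48.9°C.

48.9°C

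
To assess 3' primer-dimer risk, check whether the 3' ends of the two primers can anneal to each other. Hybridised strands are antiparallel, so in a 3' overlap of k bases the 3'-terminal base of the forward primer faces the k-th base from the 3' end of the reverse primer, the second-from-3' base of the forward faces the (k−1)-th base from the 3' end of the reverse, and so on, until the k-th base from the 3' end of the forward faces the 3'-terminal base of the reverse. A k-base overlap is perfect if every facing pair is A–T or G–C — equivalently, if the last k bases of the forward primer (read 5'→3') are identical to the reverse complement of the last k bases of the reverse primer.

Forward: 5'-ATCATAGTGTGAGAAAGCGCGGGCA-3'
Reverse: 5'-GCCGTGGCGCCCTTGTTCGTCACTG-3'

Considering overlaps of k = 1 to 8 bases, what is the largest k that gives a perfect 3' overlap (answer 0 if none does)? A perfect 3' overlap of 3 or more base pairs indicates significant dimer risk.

Last 8 bases (5'→3') — forward …CGCGGGCA, reverse …CGTCACTG.
Reverse complement of the reverse primer's last 8 bases: CAGTGACG; its first k bases are the reverse complement of the reverse primer's last k bases, so a perfect k-base overlap needs the forward primer's last k bases to equal them.
Comparing (forward last k vs required): k=1: A vs C ✗; k=2: CA vs CA ✓; k=3: GCA vs CAG ✗; k=4: GGCA vs CAGT ✗; k=5: GGGCA vs CAGTG ✗; k=6: CGGGCA vs CAGTGA ✗; k=7: GCGGGCA vs CAGTGAC ✗; k=8: CGCGGGCA vs CAGTGACG ✗.
Only k = 2 is perfect, so the longest perfect 3' overlap is 2.

Longest perfect overlap: 2 complementary base pairs; below the dimer-risk threshold (threshold 3).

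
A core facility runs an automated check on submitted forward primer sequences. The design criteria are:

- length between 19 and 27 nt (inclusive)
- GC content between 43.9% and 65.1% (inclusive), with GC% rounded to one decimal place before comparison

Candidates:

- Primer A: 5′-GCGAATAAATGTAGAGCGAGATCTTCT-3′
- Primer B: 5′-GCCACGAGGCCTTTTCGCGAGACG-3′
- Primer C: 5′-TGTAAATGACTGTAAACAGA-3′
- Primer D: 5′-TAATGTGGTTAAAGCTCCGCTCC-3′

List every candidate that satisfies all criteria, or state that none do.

Primer A (27 nt, A=9 T=7 G=7 C=4): length 27 ✓; GC 11/27 = 40.7%, outside 43.9–65.1% ✗ — fails.
Primer B (24 nt, A=4 T=4 G=8 C=8): length 24 ✓; GC 16/24 = 66.7%, outside 43.9–65.1% ✗ — fails.
Primer C (20 nt, A=9 T=5 G=4 C=2): length 20 ✓; GC 6/20 = 30.0%, outside 43.9–65.1% ✗ — fails.
Primer D (23 nt, A=5 T=7 G=5 C=6): length 23 ✓; GC 11/23 = 47.8% ✓ — passes.

Primer D only.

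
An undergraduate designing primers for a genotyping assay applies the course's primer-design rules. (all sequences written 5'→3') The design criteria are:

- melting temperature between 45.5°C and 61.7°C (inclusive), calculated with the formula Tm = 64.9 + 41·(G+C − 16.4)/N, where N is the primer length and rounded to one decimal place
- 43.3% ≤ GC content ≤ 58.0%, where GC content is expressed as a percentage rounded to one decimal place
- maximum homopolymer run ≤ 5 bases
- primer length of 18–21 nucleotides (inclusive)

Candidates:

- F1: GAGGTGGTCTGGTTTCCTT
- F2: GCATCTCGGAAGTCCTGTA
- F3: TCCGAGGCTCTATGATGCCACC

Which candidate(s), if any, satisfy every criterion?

F1 (19 nt, A=1 T=8 G=7 C=3): Tm = 64.9 + 41·(10 − 16.4)/19 = 51.1°C ✓; GC 10/19 = 52.6% ✓; longest run = 3 ✓; length 19 ✓ — passes.
F2 (19 nt, A=4 T=5 G=5 C=5): Tm = 64.9 + 41·(10 − 16.4)/19 = 51.1°C ✓; GC 10/19 = 52.6% ✓; longest run = 2 ✓; length 19 ✓ — passes.
F3 (22 nt, A=4 T=5 G=5 C=8): Tm = 64.9 + 41·(13 − 16.4)/22 = 58.6°C ✓; GC 13/22 = 59.1%, outside 43.3–58.0% ✗; longest run = 2 ✓; length 22, outside 18–21 ✗ — fails.

F1 and F2.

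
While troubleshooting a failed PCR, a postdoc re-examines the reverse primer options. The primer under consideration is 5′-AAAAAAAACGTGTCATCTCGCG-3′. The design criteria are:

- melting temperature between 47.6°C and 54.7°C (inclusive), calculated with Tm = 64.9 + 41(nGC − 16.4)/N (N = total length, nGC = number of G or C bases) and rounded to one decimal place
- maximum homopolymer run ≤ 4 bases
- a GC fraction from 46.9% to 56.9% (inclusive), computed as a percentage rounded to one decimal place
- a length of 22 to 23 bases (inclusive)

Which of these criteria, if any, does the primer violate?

Base counts: A=9, T=4, G=4, C=5 (length 22).
Tm: Tm = 64.9 + 41·(9 − 16.4)/22 = 51.1°C ✓
homopolymer run: longest run = 8, exceeds 4 ✗
GC content: GC 9/22 = 40.9%, outside 46.9–56.9% ✗
length: length 22 ✓

Fails: homopolymer run, GC content.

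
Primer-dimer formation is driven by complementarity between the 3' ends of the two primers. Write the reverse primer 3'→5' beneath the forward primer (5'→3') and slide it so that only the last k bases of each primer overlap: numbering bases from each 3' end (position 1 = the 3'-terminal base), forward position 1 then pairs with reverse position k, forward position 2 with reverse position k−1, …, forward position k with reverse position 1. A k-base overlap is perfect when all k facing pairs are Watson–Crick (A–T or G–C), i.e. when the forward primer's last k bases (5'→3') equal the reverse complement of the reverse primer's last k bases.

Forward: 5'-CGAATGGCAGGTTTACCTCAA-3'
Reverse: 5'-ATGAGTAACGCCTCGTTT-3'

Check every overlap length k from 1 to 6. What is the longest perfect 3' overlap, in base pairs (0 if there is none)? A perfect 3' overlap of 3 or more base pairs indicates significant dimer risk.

Longest perfect overlap: 2 complementary base pairs; below the dimer-risk threshold (threshold 3).

Last 6 bases (5'→3') — forward …CCTCAA, reverse …TCGTTT.
Reverse complement of the reverse primer's last 6 bases: AAACGA; its first k bases are the reverse complement of the reverse primer's last k bases, so a perfect k-base overlap needs the forward primer's last k bases to equal them.
Comparing (forward last k vs required): k=1: A vs A ✓; k=2: AA vs AA ✓; k=3: CAA vs AAA ✗; k=4: TCAA vs AAAC ✗; k=5: CTCAA vs AAACG ✗; k=6: CCTCAA vs AAACGA ✗.
Perfect overlaps at k = 1, 2; the largest is 2.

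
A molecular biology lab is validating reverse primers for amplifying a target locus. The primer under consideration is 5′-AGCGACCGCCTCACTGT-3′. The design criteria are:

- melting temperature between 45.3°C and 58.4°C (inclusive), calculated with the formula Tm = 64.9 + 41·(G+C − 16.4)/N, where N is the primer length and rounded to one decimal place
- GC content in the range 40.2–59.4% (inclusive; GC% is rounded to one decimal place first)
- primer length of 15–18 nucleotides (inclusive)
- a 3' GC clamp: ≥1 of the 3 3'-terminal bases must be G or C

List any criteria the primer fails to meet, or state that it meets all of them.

Fails: GC content.

Base counts: A=3, T=3, G=4, C=7 (length 17).
Tm: Tm = 64.9 + 41·(11 − 16.4)/17 = 51.9°C ✓
GC content: GC 11/17 = 64.7%, outside 40.2–59.4% ✗
length: length 17 ✓
GC clamp: 3' end TGT has 1 G/C ✓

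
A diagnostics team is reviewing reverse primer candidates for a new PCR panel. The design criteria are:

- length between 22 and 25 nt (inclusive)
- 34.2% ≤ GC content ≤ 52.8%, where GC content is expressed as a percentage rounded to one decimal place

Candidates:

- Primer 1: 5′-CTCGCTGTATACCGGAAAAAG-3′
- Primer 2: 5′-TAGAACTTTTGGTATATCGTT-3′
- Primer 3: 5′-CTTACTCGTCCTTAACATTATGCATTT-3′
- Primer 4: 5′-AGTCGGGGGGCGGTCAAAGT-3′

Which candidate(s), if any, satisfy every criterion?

None of the candidates satisfy all criteria.

Primer 1 (21 nt, A=7 T=4 G=5 C=5): length 21, outside 22–25 ✗; GC 10/21 = 47.6% ✓ — fails.
Primer 2 (21 nt, A=5 T=10 G=4 C=2): length 21, outside 22–25 ✗; GC 6/21 = 28.6%, outside 34.2–52.8% ✗ — fails.
Primer 3 (27 nt, A=6 T=12 G=2 C=7): length 27, outside 22–25 ✗; GC 9/27 = 33.3%, outside 34.2–52.8% ✗ — fails.
Primer 4 (20 nt, A=4 T=3 G=10 C=3): length 20, outside 22–25 ✗; GC 13/20 = 65.0%, outside 34.2–52.8% ✗ — fails.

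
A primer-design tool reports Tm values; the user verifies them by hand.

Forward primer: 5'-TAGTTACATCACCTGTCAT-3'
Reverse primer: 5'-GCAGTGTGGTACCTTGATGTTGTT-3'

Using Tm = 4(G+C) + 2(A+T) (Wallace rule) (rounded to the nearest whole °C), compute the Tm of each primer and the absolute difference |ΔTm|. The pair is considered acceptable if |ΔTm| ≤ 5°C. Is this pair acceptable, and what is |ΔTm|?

|ΔTm| = 18°C; the pair is not acceptable.

Forward: A=5 T=7 G=2 C=5 → Tm = 2·12 + 4·7 = 52°C.
Reverse: A=3 T=10 G=8 C=3 → Tm = 2·13 + 4·11 = 70°C.
|ΔTm| = |52 − 70| = 18°C, > 5°C.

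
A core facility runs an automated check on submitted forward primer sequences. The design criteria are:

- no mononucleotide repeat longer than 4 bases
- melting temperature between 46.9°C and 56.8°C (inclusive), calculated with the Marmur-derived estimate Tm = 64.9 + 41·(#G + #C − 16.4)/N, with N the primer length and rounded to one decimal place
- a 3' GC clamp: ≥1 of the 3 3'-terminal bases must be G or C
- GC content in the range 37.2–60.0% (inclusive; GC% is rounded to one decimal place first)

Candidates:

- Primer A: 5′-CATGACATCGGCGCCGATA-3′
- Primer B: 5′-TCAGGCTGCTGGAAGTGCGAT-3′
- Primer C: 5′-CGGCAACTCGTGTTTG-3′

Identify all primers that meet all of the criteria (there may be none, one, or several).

Primer A (19 nt, A=5 T=3 G=5 C=6): longest run = 2 ✓; Tm = 64.9 + 41·(11 − 16.4)/19 = 53.2°C ✓; 3' end ATA has 0 G/C, need ≥1 ✗; GC 11/19 = 57.9% ✓ — fails.
Primer B (21 nt, A=4 T=5 G=8 C=4): longest run = 2 ✓; Tm = 64.9 + 41·(12 − 16.4)/21 = 56.3°C ✓; 3' end GAT has 1 G/C ✓; GC 12/21 = 57.1% ✓ — passes.
Primer C (16 nt, A=2 T=5 G=5 C=4): longest run = 3 ✓; Tm = 64.9 + 41·(9 − 16.4)/16 = 45.9°C, outside 46.9–56.8°C ✗; 3' end TTG has 1 G/C ✓; GC 9/16 = 56.3% ✓ — fails.

Primer B only.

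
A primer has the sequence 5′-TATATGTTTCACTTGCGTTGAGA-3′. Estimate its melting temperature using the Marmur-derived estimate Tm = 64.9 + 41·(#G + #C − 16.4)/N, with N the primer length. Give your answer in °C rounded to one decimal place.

49.9°C

Base counts: A=5, T=10, G=5, C=3; G+C = 8, N = 23.
Tm = 64.9 + 41·(8 − 16.4)/23 = 64.9 + -344.40/23 = 49.9°C.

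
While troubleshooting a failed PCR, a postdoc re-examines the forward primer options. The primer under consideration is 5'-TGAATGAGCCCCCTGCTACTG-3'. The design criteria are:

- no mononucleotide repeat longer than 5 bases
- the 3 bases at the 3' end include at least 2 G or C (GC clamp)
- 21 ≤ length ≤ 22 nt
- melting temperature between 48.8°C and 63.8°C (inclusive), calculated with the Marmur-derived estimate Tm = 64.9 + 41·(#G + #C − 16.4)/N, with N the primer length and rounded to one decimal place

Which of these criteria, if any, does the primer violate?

Base counts: A=4, T=5, G=5, C=7 (length 21).
homopolymer run: longest run = 5 ✓
GC clamp: 3' end CTG has 2 G/C ✓
length: length 21 ✓
Tm: Tm = 64.9 + 41·(12 − 16.4)/21 = 56.3°C ✓

Meets all criteria.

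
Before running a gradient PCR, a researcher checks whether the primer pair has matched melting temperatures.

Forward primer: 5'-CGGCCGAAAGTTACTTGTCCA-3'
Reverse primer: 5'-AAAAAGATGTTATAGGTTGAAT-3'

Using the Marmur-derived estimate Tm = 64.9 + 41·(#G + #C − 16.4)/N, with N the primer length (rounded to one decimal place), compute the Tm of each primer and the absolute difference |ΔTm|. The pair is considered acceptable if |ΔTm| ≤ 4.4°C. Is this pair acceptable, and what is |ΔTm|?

Forward: G+C = 11, N = 21 → Tm = 64.9 + 41·(11 − 16.4)/21 = 54.4°C.
Reverse: G+C = 5, N = 22 → Tm = 64.9 + 41·(5 − 16.4)/22 = 43.7°C.
|ΔTm| = |54.4 − 43.7| = 10.7°C, > 4.4°C.

|ΔTm| = 10.7°C; the pair is not acceptable.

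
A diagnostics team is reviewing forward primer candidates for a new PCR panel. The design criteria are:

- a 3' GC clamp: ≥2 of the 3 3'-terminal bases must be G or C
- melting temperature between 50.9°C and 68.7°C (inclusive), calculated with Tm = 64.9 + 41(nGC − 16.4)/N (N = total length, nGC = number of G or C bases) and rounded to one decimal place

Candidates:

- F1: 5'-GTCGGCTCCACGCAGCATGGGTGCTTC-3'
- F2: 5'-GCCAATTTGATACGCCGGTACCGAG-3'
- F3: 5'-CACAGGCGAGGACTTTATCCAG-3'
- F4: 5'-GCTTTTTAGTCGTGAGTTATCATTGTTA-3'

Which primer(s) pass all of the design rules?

F2 and F3.

F1 (27 nt, A=3 T=6 G=9 C=9): 3' end TTC has 1 G/C, need ≥2 ✗; Tm = 64.9 + 41·(18 − 16.4)/27 = 67.3°C ✓ — fails.
F2 (25 nt, A=6 T=5 G=7 C=7): 3' end GAG has 2 G/C ✓; Tm = 64.9 + 41·(14 − 16.4)/25 = 61.0°C ✓ — passes.
F3 (22 nt, A=6 T=4 G=6 C=6): 3' end CAG has 2 G/C ✓; Tm = 64.9 + 41·(12 − 16.4)/22 = 56.7°C ✓ — passes.
F4 (28 nt, A=5 T=14 G=6 C=3): 3' end TTA has 0 G/C, need ≥2 ✗; Tm = 64.9 + 41·(9 − 16.4)/28 = 54.1°C ✓ — fails.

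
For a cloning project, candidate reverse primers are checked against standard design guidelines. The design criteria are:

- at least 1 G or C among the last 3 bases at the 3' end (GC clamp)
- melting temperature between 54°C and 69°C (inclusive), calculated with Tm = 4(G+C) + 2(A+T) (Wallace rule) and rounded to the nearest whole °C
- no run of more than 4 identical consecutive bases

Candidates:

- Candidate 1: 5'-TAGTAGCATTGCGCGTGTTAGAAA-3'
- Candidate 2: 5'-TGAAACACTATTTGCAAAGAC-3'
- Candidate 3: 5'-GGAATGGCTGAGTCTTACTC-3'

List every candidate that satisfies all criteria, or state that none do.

Candidate 2 and Candidate 3.

Candidate 1 (24 nt, A=7 T=7 G=7 C=3): 3' end AAA has 0 G/C, need ≥1 ✗; Tm = 2·14 + 4·10 = 68°C ✓; longest run = 3 ✓ — fails.
Candidate 2 (21 nt, A=9 T=5 G=3 C=4): 3' end GAC has 2 G/C ✓; Tm = 2·14 + 4·7 = 56°C ✓; longest run = 3 ✓ — passes.
Candidate 3 (20 nt, A=4 T=6 G=6 C=4): 3' end CTC has 2 G/C ✓; Tm = 2·10 + 4·10 = 60°C ✓; longest run = 2 ✓ — passes.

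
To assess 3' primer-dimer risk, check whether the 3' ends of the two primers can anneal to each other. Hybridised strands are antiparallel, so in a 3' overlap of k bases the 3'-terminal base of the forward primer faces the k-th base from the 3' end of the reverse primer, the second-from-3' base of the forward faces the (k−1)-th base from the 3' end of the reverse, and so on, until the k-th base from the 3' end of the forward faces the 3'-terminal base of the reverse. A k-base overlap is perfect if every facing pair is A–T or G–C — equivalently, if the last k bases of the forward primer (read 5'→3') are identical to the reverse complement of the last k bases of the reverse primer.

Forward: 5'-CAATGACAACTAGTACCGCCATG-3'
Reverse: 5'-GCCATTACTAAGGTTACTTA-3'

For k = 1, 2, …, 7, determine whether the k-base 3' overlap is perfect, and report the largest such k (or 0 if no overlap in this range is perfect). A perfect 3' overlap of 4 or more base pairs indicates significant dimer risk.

Last 7 bases (5'→3') — forward …CGCCATG, reverse …TTACTTA.
Reverse complement of the reverse primer's last 7 bases: TAAGTAA; its first k bases are the reverse complement of the reverse primer's last k bases, so a perfect k-base overlap needs the forward primer's last k bases to equal them.
Comparing (forward last k vs required): k=1: G vs T ✗; k=2: TG vs TA ✗; k=3: ATG vs TAA ✗; k=4: CATG vs TAAG ✗; k=5: CCATG vs TAAGT ✗; k=6: GCCATG vs TAAGTA ✗; k=7: CGCCATG vs TAAGTAA ✗.
No overlap length from 1 to 7 is perfect, so the longest perfect 3' overlap is 0.

Longest perfect overlap: 0 complementary base pairs; below the dimer-risk threshold (threshold 4).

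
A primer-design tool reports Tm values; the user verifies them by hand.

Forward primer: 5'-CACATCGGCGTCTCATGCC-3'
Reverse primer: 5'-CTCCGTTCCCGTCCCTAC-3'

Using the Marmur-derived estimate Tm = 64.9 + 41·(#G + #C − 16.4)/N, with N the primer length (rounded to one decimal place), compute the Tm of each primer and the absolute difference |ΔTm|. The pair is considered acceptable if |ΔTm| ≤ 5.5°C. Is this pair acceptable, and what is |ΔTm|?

|ΔTm| = 0.5°C; the pair is acceptable.

Forward: G+C = 12, N = 19 → Tm = 64.9 + 41·(12 − 16.4)/19 = 55.4°C.
Reverse: G+C = 12, N = 18 → Tm = 64.9 + 41·(12 − 16.4)/18 = 54.9°C.
|ΔTm| = |55.4 − 54.9| = 0.5°C, ≤ 5.5°C.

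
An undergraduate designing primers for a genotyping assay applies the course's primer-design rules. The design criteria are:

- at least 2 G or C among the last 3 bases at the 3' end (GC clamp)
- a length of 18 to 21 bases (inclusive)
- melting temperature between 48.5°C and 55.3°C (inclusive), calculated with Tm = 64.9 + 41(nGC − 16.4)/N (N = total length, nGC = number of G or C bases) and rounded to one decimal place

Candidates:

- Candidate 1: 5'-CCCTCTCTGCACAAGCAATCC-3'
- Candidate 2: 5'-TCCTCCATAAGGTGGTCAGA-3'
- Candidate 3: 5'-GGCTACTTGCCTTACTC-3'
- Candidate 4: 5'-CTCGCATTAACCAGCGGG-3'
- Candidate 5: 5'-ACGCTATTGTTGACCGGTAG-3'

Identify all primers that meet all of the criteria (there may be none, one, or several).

Candidate 1 (21 nt, A=5 T=4 G=2 C=10): 3' end TCC has 2 G/C ✓; length 21 ✓; Tm = 64.9 + 41·(12 − 16.4)/21 = 56.3°C, outside 48.5–55.3°C ✗ — fails.
Candidate 2 (20 nt, A=5 T=5 G=5 C=5): 3' end AGA has 1 G/C, need ≥2 ✗; length 20 ✓; Tm = 64.9 + 41·(10 − 16.4)/20 = 51.8°C ✓ — fails.
Candidate 3 (17 nt, A=2 T=6 G=3 C=6): 3' end CTC has 2 G/C ✓; length 17, outside 18–21 ✗; Tm = 64.9 + 41·(9 − 16.4)/17 = 47.1°C, outside 48.5–55.3°C ✗ — fails.
Candidate 4 (18 nt, A=4 T=3 G=5 C=6): 3' end GGG has 3 G/C ✓; length 18 ✓; Tm = 64.9 + 41·(11 − 16.4)/18 = 52.6°C ✓ — passes.
Candidate 5 (20 nt, A=4 T=6 G=6 C=4): 3' end TAG has 1 G/C, need ≥2 ✗; length 20 ✓; Tm = 64.9 + 41·(10 − 16.4)/20 = 51.8°C ✓ — fails.

Candidate 4 only.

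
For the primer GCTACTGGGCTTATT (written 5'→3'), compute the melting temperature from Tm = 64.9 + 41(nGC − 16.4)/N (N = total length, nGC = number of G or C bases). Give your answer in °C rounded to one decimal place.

39.2°C

Base counts: A=2, T=6, G=4, C=3; G+C = 7, N = 15.
Tm = 64.9 + 41·(7 − 16.4)/15 = 64.9 + -385.40/15 = 39.2°C.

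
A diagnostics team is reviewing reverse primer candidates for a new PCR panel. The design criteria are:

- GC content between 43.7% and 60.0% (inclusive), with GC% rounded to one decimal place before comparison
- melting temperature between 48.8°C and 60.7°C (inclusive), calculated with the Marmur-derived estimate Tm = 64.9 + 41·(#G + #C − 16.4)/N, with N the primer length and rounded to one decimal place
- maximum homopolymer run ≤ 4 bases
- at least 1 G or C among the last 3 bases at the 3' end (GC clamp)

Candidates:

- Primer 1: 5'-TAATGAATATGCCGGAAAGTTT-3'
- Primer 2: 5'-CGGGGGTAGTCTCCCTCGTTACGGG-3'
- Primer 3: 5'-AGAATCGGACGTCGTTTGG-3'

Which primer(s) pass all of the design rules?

Primer 1 (22 nt, A=8 T=7 G=5 C=2): GC 7/22 = 31.8%, outside 43.7–60.0% ✗; Tm = 64.9 + 41·(7 − 16.4)/22 = 47.4°C, outside 48.8–60.7°C ✗; longest run = 3 ✓; 3' end TTT has 0 G/C, need ≥1 ✗ — fails.
Primer 2 (25 nt, A=2 T=6 G=10 C=7): GC 17/25 = 68.0%, outside 43.7–60.0% ✗; Tm = 64.9 + 41·(17 − 16.4)/25 = 65.9°C, outside 48.8–60.7°C ✗; longest run = 5, exceeds 4 ✗; 3' end GGG has 3 G/C ✓ — fails.
Primer 3 (19 nt, A=4 T=5 G=7 C=3): GC 10/19 = 52.6% ✓; Tm = 64.9 + 41·(10 − 16.4)/19 = 51.1°C ✓; longest run = 3 ✓; 3' end TGG has 2 G/C ✓ — passes.

Primer 3 only.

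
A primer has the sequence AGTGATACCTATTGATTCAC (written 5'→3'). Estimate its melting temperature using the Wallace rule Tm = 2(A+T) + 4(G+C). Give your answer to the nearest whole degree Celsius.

54°C

Base counts: A=6, T=7, G=3, C=4 (length 20).
Tm = 2·(6+7) + 4·(3+4) = 2·13 + 4·7 = 26 + 28 = 54°C.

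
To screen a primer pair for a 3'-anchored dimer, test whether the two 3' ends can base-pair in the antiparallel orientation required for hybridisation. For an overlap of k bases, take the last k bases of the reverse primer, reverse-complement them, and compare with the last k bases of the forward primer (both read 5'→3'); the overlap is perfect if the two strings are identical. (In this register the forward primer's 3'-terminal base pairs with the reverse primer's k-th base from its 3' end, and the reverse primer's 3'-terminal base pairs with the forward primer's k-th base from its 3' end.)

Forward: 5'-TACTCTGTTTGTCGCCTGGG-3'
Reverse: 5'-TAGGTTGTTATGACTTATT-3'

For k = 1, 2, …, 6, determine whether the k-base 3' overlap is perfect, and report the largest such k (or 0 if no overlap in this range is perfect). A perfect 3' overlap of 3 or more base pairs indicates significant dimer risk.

Last 6 bases (5'→3') — forward …CCTGGG, reverse …CTTATT.
Reverse complement of the reverse primer's last 6 bases: AATAAG; its first k bases are the reverse complement of the reverse primer's last k bases, so a perfect k-base overlap needs the forward primer's last k bases to equal them.
Comparing (forward last k vs required): k=1: G vs A ✗; k=2: GG vs AA ✗; k=3: GGG vs AAT ✗; k=4: TGGG vs AATA ✗; k=5: CTGGG vs AATAA ✗; k=6: CCTGGG vs AATAAG ✗.
No overlap length from 1 to 6 is perfect, so the longest perfect 3' overlap is 0.

Longest perfect overlap: 0 complementary base pairs; below the dimer-risk threshold (threshold 3).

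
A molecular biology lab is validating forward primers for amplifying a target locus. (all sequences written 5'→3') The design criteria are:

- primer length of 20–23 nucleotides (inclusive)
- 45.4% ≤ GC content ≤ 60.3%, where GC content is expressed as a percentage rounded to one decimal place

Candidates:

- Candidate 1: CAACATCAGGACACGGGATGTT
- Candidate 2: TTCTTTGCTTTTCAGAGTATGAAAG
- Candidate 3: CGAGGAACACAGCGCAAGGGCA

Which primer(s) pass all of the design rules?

Candidate 1 only.

Candidate 1 (22 nt, A=7 T=4 G=6 C=5): length 22 ✓; GC 11/22 = 50.0% ✓ — passes.
Candidate 2 (25 nt, A=6 T=11 G=5 C=3): length 25, outside 20–23 ✗; GC 8/25 = 32.0%, outside 45.4–60.3% ✗ — fails.
Candidate 3 (22 nt, A=8 T=0 G=8 C=6): length 22 ✓; GC 14/22 = 63.6%, outside 45.4–60.3% ✗ — fails.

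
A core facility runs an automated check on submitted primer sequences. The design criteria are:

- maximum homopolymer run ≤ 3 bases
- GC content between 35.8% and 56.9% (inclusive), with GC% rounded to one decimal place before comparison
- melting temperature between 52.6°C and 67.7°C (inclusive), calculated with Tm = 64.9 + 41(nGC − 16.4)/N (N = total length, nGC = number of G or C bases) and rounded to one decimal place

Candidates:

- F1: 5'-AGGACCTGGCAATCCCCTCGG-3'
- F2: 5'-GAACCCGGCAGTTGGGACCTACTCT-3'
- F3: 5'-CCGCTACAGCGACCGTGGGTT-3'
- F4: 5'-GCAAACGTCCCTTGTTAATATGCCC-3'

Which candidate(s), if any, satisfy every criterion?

F1 (21 nt, A=4 T=3 G=6 C=8): longest run = 4, exceeds 3 ✗; GC 14/21 = 66.7%, outside 35.8–56.9% ✗; Tm = 64.9 + 41·(14 − 16.4)/21 = 60.2°C ✓ — fails.
F2 (25 nt, A=5 T=5 G=7 C=8): longest run = 3 ✓; GC 15/25 = 60.0%, outside 35.8–56.9% ✗; Tm = 64.9 + 41·(15 − 16.4)/25 = 62.6°C ✓ — fails.
F3 (21 nt, A=3 T=4 G=7 C=7): longest run = 3 ✓; GC 14/21 = 66.7%, outside 35.8–56.9% ✗; Tm = 64.9 + 41·(14 − 16.4)/21 = 60.2°C ✓ — fails.
F4 (25 nt, A=6 T=7 G=4 C=8): longest run = 3 ✓; GC 12/25 = 48.0% ✓; Tm = 64.9 + 41·(12 − 16.4)/25 = 57.7°C ✓ — passes.

F4 only.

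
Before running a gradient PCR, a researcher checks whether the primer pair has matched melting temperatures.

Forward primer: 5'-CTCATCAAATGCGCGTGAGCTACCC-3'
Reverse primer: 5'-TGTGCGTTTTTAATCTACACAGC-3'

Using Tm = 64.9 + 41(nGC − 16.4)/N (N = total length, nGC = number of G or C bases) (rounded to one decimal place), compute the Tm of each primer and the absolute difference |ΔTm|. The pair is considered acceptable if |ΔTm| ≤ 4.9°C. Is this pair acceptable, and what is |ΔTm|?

|ΔTm| = 9.3°C; the pair is not acceptable.

Forward: G+C = 14, N = 25 → Tm = 64.9 + 41·(14 − 16.4)/25 = 61.0°C.
Reverse: G+C = 9, N = 23 → Tm = 64.9 + 41·(9 − 16.4)/23 = 51.7°C.
|ΔTm| = |61.0 − 51.7| = 9.3°C, > 4.9°C.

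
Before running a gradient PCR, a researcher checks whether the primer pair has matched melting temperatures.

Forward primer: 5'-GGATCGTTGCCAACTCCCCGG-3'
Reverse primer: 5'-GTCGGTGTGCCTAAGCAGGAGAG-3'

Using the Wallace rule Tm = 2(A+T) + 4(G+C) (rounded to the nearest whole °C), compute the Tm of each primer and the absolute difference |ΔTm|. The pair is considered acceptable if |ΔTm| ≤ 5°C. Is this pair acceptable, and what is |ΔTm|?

|ΔTm| = 4°C; the pair is acceptable.

Forward: A=3 T=4 G=6 C=8 → Tm = 2·7 + 4·14 = 70°C.
Reverse: A=5 T=4 G=10 C=4 → Tm = 2·9 + 4·14 = 74°C.
|ΔTm| = |70 − 74| = 4°C, ≤ 5°C.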